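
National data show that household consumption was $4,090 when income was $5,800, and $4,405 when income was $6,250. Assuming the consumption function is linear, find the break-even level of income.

Y = 100

MPC = (4405 − 4090)/(6250 − 5800) = 315/450 = 0.7
a = 4090 − 0.7(5800) = 4090 − 4060 = 30
Break-even: Y = a/(1−MPC) = 30/0.3 = 100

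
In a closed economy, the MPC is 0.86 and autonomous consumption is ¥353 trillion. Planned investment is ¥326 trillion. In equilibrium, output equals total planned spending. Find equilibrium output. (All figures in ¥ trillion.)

Y = C + I = 353 + 0.86Y + 326
Y − 0.86Y = 679
0.14Y = 679, so Y = 679/0.14 = 4850

Y = 4850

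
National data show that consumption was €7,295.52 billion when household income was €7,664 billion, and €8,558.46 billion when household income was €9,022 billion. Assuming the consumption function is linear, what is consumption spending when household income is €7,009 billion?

MPC = (8558.46 − 7295.52)/(9022 − 7664) = 1262.94/1358 = 0.93
a = 7295.52 − 0.93(7664) = 7295.52 − 7127.52 = 168
C = 168 + 0.93(7009) = 168 + 6518.37 = 6686.37

C = 6686.37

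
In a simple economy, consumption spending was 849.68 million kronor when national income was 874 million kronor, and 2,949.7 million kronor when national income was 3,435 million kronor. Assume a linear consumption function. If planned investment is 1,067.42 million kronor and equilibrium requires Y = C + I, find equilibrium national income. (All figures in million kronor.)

MPC = (2949.7 − 849.68)/(3435 − 874) = 2100.02/2561 = 0.82
a = 849.68 − 0.82(874) = 133
Equilibrium: Y = 133 + 0.82Y + 1067.42
0.18Y = 1200.42, so Y = 1200.42/0.18 = 6669

Y = 6669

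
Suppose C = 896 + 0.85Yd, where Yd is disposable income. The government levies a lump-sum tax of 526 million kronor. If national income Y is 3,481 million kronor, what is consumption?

Yd = Y − T = 3481 − 526 = 2955
C = 896 + 0.85(2955) = 896 + 2511.75 = 3407.75

C = 3407.75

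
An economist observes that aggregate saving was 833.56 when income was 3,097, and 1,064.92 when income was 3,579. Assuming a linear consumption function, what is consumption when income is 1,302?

C = 1330.04

MPS = ΔS/ΔY = (1064.92 − 833.56)/(3579 − 3097) = 231.36/482 = 0.48
MPC = 1 − MPS = 0.52
Autonomous saving = 833.56 − 0.48(3097) = -653, so a = 653
C = 653 + 0.52(1302) = 653 + 677.04 = 1330.04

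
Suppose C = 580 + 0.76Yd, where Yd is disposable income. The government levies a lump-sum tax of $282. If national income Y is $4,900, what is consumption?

Yd = Y − T = 4900 − 282 = 4618
C = 580 + 0.76(4618) = 580 + 3509.68 = 4089.68

C = 4089.68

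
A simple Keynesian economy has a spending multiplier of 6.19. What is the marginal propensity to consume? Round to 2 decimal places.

k = 1/(1 − MPC), so 1 − MPC = 1/k = 1/6.19 = 0.1616
MPC = 1 − 0.1616 = 0.84

MPC = 0.84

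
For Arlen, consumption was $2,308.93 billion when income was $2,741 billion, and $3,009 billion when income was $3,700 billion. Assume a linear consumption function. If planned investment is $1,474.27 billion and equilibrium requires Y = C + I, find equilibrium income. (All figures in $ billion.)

Y = 6601

MPC = (3009 − 2308.93)/(3700 − 2741) = 700.07/959 = 0.73
a = 2308.93 − 0.73(2741) = 308
Equilibrium: Y = 308 + 0.73Y + 1474.27
0.27Y = 1782.27, so Y = 1782.27/0.27 = 6601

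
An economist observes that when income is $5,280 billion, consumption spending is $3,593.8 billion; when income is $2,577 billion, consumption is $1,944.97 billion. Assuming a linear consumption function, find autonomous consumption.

MPC = ΔC/ΔY = (3593.8 − 1944.97)/(5280 − 2577) = 1648.83/2703 = 0.61
a = C − MPC·Y = 1944.97 − 0.61(2577) = 1944.97 − 1571.97 = 373

a = 373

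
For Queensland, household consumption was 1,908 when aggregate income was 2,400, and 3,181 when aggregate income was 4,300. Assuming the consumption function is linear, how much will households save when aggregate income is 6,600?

MPC = (3181 − 1908)/(4300 − 2400) = 1273/1900 = 0.67
a = 1908 − 0.67(2400) = 1908 − 1608 = 300
C = 300 + 0.67(6600) = 4722
S = 6600 − 4722 = 1878

S = 1878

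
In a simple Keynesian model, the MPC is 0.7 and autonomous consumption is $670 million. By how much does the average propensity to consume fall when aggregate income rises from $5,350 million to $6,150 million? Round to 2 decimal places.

ΔAPC = 0.02

At Y = 5350: C = 670 + 0.7(5350) = 4415, APC = 4415/5350 = 0.825
At Y = 6150: C = 4975, APC = 4975/6150 = 0.809
Fall in APC = 0.825 − 0.809 = 0.016 ≈ 0.02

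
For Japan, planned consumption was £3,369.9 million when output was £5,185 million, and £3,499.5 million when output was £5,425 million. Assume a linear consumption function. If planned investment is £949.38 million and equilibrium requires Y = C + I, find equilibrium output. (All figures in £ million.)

MPC = (3499.5 − 3369.9)/(5425 − 5185) = 129.6/240 = 0.54
a = 3369.9 − 0.54(5185) = 570
Equilibrium: Y = 570 + 0.54Y + 949.38
0.46Y = 1519.38, so Y = 1519.38/0.46 = 3303

Y = 3303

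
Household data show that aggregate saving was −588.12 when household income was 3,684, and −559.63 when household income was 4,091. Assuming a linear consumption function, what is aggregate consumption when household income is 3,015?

MPS = ΔS/ΔY = (-559.63 − (-588.12))/(4091 − 3684) = 28.49/407 = 0.07
MPC = 1 − MPS = 0.93
Autonomous saving = -588.12 − 0.07(3684) = -846, so a = 846
C = 846 + 0.93(3015) = 846 + 2803.95 = 3649.95

C = 3649.95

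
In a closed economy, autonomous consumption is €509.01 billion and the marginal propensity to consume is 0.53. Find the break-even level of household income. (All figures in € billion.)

At break-even, C = Y: 509.01 + 0.53Y = Y
0.47Y = 509.01, so Y = 509.01/0.47 = 1083

Y = 1083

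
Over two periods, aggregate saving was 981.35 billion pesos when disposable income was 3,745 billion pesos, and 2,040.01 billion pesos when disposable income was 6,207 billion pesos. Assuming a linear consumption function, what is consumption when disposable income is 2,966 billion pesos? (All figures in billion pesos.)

C = 2319.62

MPS = ΔS/ΔY = (2040.01 − 981.35)/(6207 − 3745) = 1058.66/2462 = 0.43
MPC = 1 − MPS = 0.57
Autonomous saving = 981.35 − 0.43(3745) = -629, so a = 629
C = 629 + 0.57(2966) = 629 + 1690.62 = 2319.62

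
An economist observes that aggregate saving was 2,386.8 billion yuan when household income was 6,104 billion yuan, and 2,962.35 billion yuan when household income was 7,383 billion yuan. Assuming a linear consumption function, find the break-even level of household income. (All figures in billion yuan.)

MPS = ΔS/ΔY = (2962.35 − 2386.8)/(7383 − 6104) = 575.55/1279 = 0.45
MPC = 1 − MPS = 0.55
From S(6104) = 2386.8: −a + 0.45(6104) = 2386.8, so a = 2746.8 − 2386.8 = 360
Break-even (S = 0): Y = a/MPS = 360/0.45 = 800

Y = 800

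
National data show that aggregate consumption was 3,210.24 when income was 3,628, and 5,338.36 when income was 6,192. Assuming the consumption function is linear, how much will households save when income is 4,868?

S = 628.56

MPC = (5338.36 − 3210.24)/(6192 − 3628) = 2128.12/2564 = 0.83
a = 3210.24 − 0.83(3628) = 3210.24 − 3011.24 = 199
C = 199 + 0.83(4868) = 4239.44
S = 4868 − 4239.44 = 628.56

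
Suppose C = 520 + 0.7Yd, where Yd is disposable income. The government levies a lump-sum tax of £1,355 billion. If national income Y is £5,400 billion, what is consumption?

Yd = Y − T = 5400 − 1355 = 4045
C = 520 + 0.7(4045) = 520 + 2831.5 = 3351.5

C = 3351.5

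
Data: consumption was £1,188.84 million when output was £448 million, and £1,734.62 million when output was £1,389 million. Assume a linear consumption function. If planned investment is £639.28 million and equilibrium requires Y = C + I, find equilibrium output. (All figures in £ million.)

Y = 3734

MPC = (1734.62 − 1188.84)/(1389 − 448) = 545.78/941 = 0.58
a = 1188.84 − 0.58(448) = 929
Equilibrium: Y = 929 + 0.58Y + 639.28
0.42Y = 1568.28, so Y = 1568.28/0.42 = 3734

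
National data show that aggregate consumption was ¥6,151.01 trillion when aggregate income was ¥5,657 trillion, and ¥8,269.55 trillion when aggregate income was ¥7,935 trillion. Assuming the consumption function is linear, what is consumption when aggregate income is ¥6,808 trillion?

MPC = (8269.55 − 6151.01)/(7935 − 5657) = 2118.54/2278 = 0.93
a = 6151.01 − 0.93(5657) = 6151.01 − 5261.01 = 890
C = 890 + 0.93(6808) = 890 + 6331.44 = 7221.44

C = 7221.44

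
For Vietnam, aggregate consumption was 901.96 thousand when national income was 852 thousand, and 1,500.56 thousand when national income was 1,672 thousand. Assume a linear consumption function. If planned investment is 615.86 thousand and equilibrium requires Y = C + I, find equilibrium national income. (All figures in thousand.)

MPC = (1500.56 − 901.96)/(1672 − 852) = 598.6/820 = 0.73
a = 901.96 − 0.73(852) = 280
Equilibrium: Y = 280 + 0.73Y + 615.86
0.27Y = 895.86, so Y = 895.86/0.27 = 3318

Y = 3318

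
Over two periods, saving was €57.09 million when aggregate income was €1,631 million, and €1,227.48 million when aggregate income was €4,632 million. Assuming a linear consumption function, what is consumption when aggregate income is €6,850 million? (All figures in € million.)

C = 4757.5

MPS = ΔS/ΔY = (1227.48 − 57.09)/(4632 − 1631) = 1170.39/3001 = 0.39
MPC = 1 − MPS = 0.61
Autonomous saving = 57.09 − 0.39(1631) = -579, so a = 579
C = 579 + 0.61(6850) = 579 + 4178.5 = 4757.5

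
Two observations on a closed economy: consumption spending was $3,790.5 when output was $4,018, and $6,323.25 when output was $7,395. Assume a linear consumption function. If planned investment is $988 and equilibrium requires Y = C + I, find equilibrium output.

Y = 7060

MPC = (6323.25 − 3790.5)/(7395 − 4018) = 2532.75/3377 = 0.75
a = 3790.5 − 0.75(4018) = 777
Equilibrium: Y = 777 + 0.75Y + 988
0.25Y = 1765, so Y = 1765/0.25 = 7060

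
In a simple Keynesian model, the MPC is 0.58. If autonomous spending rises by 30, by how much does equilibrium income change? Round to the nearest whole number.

The multiplier is 1/(1 − MPC) = 1/0.42.
ΔY = 30/0.42 = 71.43 ≈ 71

ΔY ≈ 71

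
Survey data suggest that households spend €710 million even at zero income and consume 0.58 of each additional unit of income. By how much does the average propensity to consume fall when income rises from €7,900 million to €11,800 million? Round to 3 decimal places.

At Y = 7900: C = 710 + 0.58(7900) = 5292, APC = 5292/7900 = 0.6699
At Y = 11800: C = 7554, APC = 7554/11800 = 0.6402
Fall in APC = 0.6699 − 0.6402 = 0.0297 ≈ 0.030

ΔAPC = 0.030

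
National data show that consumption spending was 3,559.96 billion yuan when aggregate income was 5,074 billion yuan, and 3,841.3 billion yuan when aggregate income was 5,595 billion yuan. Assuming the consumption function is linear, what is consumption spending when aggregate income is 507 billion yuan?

MPC = (3841.3 − 3559.96)/(5595 − 5074) = 281.34/521 = 0.54
a = 3559.96 − 0.54(5074) = 3559.96 − 2739.96 = 820
C = 820 + 0.54(507) = 820 + 273.78 = 1093.78

C = 1093.78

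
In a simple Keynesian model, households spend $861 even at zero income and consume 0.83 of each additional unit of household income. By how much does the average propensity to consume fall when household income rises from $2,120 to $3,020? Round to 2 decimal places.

ΔAPC = 0.12

At Y = 2120: C = 861 + 0.83(2120) = 2620.6, APC = 2620.6/2120 = 1.236
At Y = 3020: C = 3367.6, APC = 3367.6/3020 = 1.115
Fall in APC = 1.236 − 1.115 = 0.121 ≈ 0.12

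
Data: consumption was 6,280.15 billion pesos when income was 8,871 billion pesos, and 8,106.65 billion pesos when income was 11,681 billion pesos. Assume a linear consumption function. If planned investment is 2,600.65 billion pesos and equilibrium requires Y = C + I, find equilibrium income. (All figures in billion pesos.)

MPC = (8106.65 − 6280.15)/(11681 − 8871) = 1826.5/2810 = 0.65
a = 6280.15 − 0.65(8871) = 514
Equilibrium: Y = 514 + 0.65Y + 2600.65
0.35Y = 3114.65, so Y = 3114.65/0.35 = 8899

Y = 8899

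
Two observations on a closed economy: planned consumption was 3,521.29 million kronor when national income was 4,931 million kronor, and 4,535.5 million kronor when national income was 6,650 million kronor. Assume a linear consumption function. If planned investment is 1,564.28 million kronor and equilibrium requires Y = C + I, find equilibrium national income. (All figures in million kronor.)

Y = 5308

MPC = (4535.5 − 3521.29)/(6650 − 4931) = 1014.21/1719 = 0.59
a = 3521.29 − 0.59(4931) = 612
Equilibrium: Y = 612 + 0.59Y + 1564.28
0.41Y = 2176.28, so Y = 2176.28/0.41 = 5308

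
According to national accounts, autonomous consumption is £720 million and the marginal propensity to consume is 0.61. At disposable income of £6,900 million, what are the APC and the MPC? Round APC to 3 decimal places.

APC = 0.714; MPC = 0.61

MPC = 0.61 (the slope of the consumption function)
C = 720 + 0.61(6900) = 4929, so APC = 4929/6900 = 0.714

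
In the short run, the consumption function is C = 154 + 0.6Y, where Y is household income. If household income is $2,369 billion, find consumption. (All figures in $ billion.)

C = 1575.4

C = 154 + 0.6(2369) = 154 + 1421.4 = 1575.4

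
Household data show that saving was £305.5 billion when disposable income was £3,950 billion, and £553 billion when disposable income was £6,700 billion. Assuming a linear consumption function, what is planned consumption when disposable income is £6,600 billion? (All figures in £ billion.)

C = 6056

MPS = ΔS/ΔY = (553 − 305.5)/(6700 − 3950) = 247.5/2750 = 0.09
MPC = 1 − MPS = 0.91
Autonomous saving = 305.5 − 0.09(3950) = -50, so a = 50
C = 50 + 0.91(6600) = 50 + 6006 = 6056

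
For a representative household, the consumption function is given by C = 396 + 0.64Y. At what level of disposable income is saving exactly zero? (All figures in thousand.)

Y = 1100

At break-even, C = Y: 396 + 0.64Y = Y
0.36Y = 396, so Y = 396/0.36 = 1100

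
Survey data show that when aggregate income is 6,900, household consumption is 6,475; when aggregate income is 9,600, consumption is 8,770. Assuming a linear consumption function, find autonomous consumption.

a = 610

MPC = ΔC/ΔY = (8770 − 6475)/(9600 − 6900) = 2295/2700 = 0.85
a = C − MPC·Y = 6475 − 0.85(6900) = 6475 − 5865 = 610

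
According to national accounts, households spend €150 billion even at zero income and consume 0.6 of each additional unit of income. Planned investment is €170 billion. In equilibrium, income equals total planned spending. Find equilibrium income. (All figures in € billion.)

Y = 800

Y = C + I = 150 + 0.6Y + 170
Y − 0.6Y = 320
0.4Y = 320, so Y = 320/0.4 = 800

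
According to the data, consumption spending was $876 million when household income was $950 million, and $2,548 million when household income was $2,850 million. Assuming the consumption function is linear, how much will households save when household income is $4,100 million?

MPC = (2548 − 876)/(2850 − 950) = 1672/1900 = 0.88
a = 876 − 0.88(950) = 876 − 836 = 40
C = 40 + 0.88(4100) = 3648
S = 4100 − 3648 = 452

S = 452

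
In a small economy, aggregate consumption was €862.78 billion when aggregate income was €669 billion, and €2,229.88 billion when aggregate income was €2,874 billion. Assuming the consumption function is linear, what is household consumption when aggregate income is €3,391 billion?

C = 2550.42

MPC = (2229.88 − 862.78)/(2874 − 669) = 1367.1/2205 = 0.62
a = 862.78 − 0.62(669) = 862.78 − 414.78 = 448
C = 448 + 0.62(3391) = 448 + 2102.42 = 2550.42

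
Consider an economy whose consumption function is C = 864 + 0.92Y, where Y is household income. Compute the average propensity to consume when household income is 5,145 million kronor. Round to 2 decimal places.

C = 864 + 0.92(5145) = 5597.4
APC = C/Y = 5597.4/5145 = 1.09

APC = 1.09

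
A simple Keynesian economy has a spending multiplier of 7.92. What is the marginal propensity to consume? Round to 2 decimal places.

MPC = 0.87

k = 1/(1 − MPC), so 1 − MPC = 1/k = 1/7.92 = 0.1263
MPC = 1 − 0.1263 = 0.87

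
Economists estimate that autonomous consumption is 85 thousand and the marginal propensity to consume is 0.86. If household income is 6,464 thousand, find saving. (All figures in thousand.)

C = 85 + 0.86(6464) = 85 + 5559.04 = 5644.04
S = Y − C = 6464 − 5644.04 = 819.96

S = 819.96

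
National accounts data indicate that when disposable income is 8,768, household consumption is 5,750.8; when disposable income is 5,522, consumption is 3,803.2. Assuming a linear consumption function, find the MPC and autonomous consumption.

MPC = 0.6; a = 490

MPC = ΔC/ΔY = (5750.8 − 3803.2)/(8768 − 5522) = 1947.6/3246 = 0.6
a = C − MPC·Y = 3803.2 − 0.6(5522) = 3803.2 − 3313.2 = 490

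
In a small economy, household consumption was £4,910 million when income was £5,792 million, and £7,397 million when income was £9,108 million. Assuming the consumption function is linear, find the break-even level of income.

MPC = (7397 − 4910)/(9108 − 5792) = 2487/3316 = 0.75
a = 4910 − 0.75(5792) = 4910 − 4344 = 566
Break-even: Y = a/(1−MPC) = 566/0.25 = 2264

Y = 2264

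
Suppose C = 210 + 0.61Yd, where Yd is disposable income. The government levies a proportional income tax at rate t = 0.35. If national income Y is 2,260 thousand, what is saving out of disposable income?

Yd = (1 − 0.35)(2260) = 0.65(2260) = 1469
C = 210 + 0.61(1469) = 210 + 896.09 = 1106.09
S = Yd − C = 1469 − 1106.09 = 362.91

S = 362.91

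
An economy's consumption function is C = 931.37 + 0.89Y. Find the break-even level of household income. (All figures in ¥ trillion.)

Y = 8467

At break-even, C = Y: 931.37 + 0.89Y = Y
0.11Y = 931.37, so Y = 931.37/0.11 = 8467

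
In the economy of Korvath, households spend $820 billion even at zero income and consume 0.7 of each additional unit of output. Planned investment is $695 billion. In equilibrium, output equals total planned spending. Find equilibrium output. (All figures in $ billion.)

Y = 5050

Y = C + I = 820 + 0.7Y + 695
Y − 0.7Y = 1515
0.3Y = 1515, so Y = 1515/0.3 = 5050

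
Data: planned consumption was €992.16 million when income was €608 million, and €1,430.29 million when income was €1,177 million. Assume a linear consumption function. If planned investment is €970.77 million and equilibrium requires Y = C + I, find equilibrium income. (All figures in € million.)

Y = 6499

MPC = (1430.29 − 992.16)/(1177 − 608) = 438.13/569 = 0.77
a = 992.16 − 0.77(608) = 524
Equilibrium: Y = 524 + 0.77Y + 970.77
0.23Y = 1494.77, so Y = 1494.77/0.23 = 6499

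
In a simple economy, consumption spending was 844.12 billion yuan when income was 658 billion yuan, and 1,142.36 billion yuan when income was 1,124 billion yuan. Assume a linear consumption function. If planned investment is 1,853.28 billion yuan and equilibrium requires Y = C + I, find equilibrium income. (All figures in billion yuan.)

MPC = (1142.36 − 844.12)/(1124 − 658) = 298.24/466 = 0.64
a = 844.12 − 0.64(658) = 423
Equilibrium: Y = 423 + 0.64Y + 1853.28
0.36Y = 2276.28, so Y = 2276.28/0.36 = 6323

Y = 6323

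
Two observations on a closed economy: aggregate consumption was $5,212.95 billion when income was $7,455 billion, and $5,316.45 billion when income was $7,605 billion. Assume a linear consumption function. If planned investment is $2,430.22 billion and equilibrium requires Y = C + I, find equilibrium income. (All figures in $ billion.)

MPC = (5316.45 − 5212.95)/(7605 − 7455) = 103.5/150 = 0.69
a = 5212.95 − 0.69(7455) = 69
Equilibrium: Y = 69 + 0.69Y + 2430.22
0.31Y = 2499.22, so Y = 2499.22/0.31 = 8062

Y = 8062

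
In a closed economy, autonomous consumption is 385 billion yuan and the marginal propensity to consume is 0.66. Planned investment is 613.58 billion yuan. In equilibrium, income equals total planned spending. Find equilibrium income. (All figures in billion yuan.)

Y = C + I = 385 + 0.66Y + 613.58
Y − 0.66Y = 998.58
0.34Y = 998.58, so Y = 998.58/0.34 = 2937

Y = 2937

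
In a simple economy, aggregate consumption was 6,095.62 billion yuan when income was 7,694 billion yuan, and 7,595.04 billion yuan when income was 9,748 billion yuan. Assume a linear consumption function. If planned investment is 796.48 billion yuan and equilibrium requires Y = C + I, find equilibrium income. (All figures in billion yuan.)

MPC = (7595.04 − 6095.62)/(9748 − 7694) = 1499.42/2054 = 0.73
a = 6095.62 − 0.73(7694) = 479
Equilibrium: Y = 479 + 0.73Y + 796.48
0.27Y = 1275.48, so Y = 1275.48/0.27 = 4724

Y = 4724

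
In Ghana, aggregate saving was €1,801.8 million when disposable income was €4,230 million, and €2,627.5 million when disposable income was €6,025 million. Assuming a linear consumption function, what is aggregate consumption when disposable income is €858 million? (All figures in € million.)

C = 607.32

MPS = ΔS/ΔY = (2627.5 − 1801.8)/(6025 − 4230) = 825.7/1795 = 0.46
MPC = 1 − MPS = 0.54
Autonomous saving = 1801.8 − 0.46(4230) = -144, so a = 144
C = 144 + 0.54(858) = 144 + 463.32 = 607.32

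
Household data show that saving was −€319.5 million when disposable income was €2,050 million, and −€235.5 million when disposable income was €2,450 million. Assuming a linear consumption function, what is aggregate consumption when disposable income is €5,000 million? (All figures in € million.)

MPS = ΔS/ΔY = (-235.5 − (-319.5))/(2450 − 2050) = 84/400 = 0.21
MPC = 1 − MPS = 0.79
Autonomous saving = -319.5 − 0.21(2050) = -750, so a = 750
C = 750 + 0.79(5000) = 750 + 3950 = 4700

C = 4700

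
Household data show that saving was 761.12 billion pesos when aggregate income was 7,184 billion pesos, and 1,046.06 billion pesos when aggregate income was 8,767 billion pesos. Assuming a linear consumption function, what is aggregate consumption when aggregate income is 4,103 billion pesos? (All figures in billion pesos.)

MPS = ΔS/ΔY = (1046.06 − 761.12)/(8767 − 7184) = 284.94/1583 = 0.18
MPC = 1 − MPS = 0.82
Autonomous saving = 761.12 − 0.18(7184) = -532, so a = 532
C = 532 + 0.82(4103) = 532 + 3364.46 = 3896.46

C = 3896.46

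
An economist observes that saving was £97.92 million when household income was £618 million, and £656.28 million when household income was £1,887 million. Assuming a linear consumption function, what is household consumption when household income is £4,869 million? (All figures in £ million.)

MPS = ΔS/ΔY = (656.28 − 97.92)/(1887 − 618) = 558.36/1269 = 0.44
MPC = 1 − MPS = 0.56
Autonomous saving = 97.92 − 0.44(618) = -174, so a = 174
C = 174 + 0.56(4869) = 174 + 2726.64 = 2900.64

C = 2900.64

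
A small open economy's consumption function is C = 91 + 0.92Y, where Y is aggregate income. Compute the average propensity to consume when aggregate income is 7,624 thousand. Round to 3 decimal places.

APC = 0.932

C = 91 + 0.92(7624) = 7105.08
APC = C/Y = 7105.08/7624 = 0.932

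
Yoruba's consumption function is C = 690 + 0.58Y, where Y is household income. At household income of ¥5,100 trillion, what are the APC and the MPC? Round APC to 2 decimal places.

APC = 0.72; MPC = 0.58

MPC = 0.58 (the slope of the consumption function)
C = 690 + 0.58(5100) = 3648, so APC = 3648/5100 = 0.72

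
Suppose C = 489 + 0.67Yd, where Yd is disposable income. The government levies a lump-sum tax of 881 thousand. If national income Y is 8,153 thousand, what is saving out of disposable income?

Yd = Y − T = 8153 − 881 = 7272
C = 489 + 0.67(7272) = 489 + 4872.24 = 5361.24
S = Yd − C = 7272 − 5361.24 = 1910.76

S = 1910.76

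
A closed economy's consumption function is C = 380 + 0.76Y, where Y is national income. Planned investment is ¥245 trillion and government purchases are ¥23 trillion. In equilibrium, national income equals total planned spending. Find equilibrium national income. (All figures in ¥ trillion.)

Y = C + I + G = 380 + 0.76Y + 245 + 23
Y − 0.76Y = 648
0.24Y = 648, so Y = 648/0.24 = 2700

Y = 2700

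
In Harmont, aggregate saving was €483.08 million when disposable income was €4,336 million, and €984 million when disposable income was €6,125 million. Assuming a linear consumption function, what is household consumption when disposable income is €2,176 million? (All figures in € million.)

C = 2297.72

MPS = ΔS/ΔY = (984 − 483.08)/(6125 − 4336) = 500.92/1789 = 0.28
MPC = 1 − MPS = 0.72
Autonomous saving = 483.08 − 0.28(4336) = -731, so a = 731
C = 731 + 0.72(2176) = 731 + 1566.72 = 2297.72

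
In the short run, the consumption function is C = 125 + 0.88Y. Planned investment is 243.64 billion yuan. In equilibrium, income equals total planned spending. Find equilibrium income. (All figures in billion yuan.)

Y = C + I = 125 + 0.88Y + 243.64
Y − 0.88Y = 368.64
0.12Y = 368.64, so Y = 368.64/0.12 = 3072

Y = 3072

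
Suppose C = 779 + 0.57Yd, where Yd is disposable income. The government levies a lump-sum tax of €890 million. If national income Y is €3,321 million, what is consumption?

Yd = Y − T = 3321 − 890 = 2431
C = 779 + 0.57(2431) = 779 + 1385.67 = 2164.67

C = 2164.67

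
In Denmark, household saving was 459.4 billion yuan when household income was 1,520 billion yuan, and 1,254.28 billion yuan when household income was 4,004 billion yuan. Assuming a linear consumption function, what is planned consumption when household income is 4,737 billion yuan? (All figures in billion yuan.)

MPS = ΔS/ΔY = (1254.28 − 459.4)/(4004 − 1520) = 794.88/2484 = 0.32
MPC = 1 − MPS = 0.68
Autonomous saving = 459.4 − 0.32(1520) = -27, so a = 27
C = 27 + 0.68(4737) = 27 + 3221.16 = 3248.16

C = 3248.16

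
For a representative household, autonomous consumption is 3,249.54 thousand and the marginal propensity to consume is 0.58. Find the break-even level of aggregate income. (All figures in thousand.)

At break-even, C = Y: 3249.54 + 0.58Y = Y
0.42Y = 3249.54, so Y = 3249.54/0.42 = 7737

Y = 7737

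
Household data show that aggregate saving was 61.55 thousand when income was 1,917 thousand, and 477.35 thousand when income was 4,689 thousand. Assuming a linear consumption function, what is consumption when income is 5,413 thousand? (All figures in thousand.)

MPS = ΔS/ΔY = (477.35 − 61.55)/(4689 − 1917) = 415.8/2772 = 0.15
MPC = 1 − MPS = 0.85
Autonomous saving = 61.55 − 0.15(1917) = -226, so a = 226
C = 226 + 0.85(5413) = 226 + 4601.05 = 4827.05

C = 4827.05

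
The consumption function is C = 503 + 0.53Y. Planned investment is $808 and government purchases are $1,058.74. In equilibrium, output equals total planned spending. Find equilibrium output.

Y = 5042

Y = C + I + G = 503 + 0.53Y + 808 + 1058.74
Y − 0.53Y = 2369.74
0.47Y = 2369.74, so Y = 2369.74/0.47 = 5042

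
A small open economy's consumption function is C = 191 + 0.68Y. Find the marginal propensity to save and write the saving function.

MPS = 0.32; S = -191 + 0.32Y

MPS = 1 − MPC = 1 − 0.68 = 0.32
S = Y − C = -191 + 0.32Y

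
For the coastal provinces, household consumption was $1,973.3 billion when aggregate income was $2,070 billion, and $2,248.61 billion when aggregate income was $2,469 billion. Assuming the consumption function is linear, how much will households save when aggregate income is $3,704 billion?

MPC = (2248.61 − 1973.3)/(2469 − 2070) = 275.31/399 = 0.69
a = 1973.3 − 0.69(2070) = 1973.3 − 1428.3 = 545
C = 545 + 0.69(3704) = 3100.76
S = 3704 − 3100.76 = 603.24

S = 603.24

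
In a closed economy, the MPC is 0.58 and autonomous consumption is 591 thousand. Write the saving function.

S = Y − C = Y − (591 + 0.58Y) = -591 + (1 − 0.58)Y

S = -591 + 0.42Y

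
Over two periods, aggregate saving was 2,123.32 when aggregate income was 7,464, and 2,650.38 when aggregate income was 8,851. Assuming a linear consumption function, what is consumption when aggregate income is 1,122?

C = 1408.64

MPS = ΔS/ΔY = (2650.38 − 2123.32)/(8851 − 7464) = 527.06/1387 = 0.38
MPC = 1 − MPS = 0.62
Autonomous saving = 2123.32 − 0.38(7464) = -713, so a = 713
C = 713 + 0.62(1122) = 713 + 695.64 = 1408.64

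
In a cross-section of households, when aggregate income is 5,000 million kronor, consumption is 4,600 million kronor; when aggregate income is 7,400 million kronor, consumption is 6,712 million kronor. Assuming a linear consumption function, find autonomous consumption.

MPC = ΔC/ΔY = (6712 − 4600)/(7400 − 5000) = 2112/2400 = 0.88
a = C − MPC·Y = 4600 − 0.88(5000) = 4600 − 4400 = 200

a = 200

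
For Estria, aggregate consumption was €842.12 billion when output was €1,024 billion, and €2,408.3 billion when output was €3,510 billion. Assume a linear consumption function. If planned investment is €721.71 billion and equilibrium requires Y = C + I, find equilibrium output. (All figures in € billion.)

Y = 2483

MPC = (2408.3 − 842.12)/(3510 − 1024) = 1566.18/2486 = 0.63
a = 842.12 − 0.63(1024) = 197
Equilibrium: Y = 197 + 0.63Y + 721.71
0.37Y = 918.71, so Y = 918.71/0.37 = 2483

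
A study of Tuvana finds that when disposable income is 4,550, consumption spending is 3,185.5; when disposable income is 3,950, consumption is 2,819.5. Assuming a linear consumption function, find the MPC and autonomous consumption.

MPC = 0.61; a = 410

MPC = ΔC/ΔY = (3185.5 − 2819.5)/(4550 − 3950) = 366/600 = 0.61
a = C − MPC·Y = 2819.5 − 0.61(3950) = 2819.5 − 2409.5 = 410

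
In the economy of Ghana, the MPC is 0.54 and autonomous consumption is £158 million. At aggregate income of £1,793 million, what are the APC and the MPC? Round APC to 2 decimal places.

MPC = 0.54 (the slope of the consumption function)
C = 158 + 0.54(1793) = 1126.22, so APC = 1126.22/1793 = 0.63

APC = 0.63; MPC = 0.54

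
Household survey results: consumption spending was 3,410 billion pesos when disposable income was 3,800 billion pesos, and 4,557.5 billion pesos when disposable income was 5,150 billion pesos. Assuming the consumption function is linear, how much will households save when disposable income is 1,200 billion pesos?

S = 0

MPC = (4557.5 − 3410)/(5150 − 3800) = 1147.5/1350 = 0.85
a = 3410 − 0.85(3800) = 3410 − 3230 = 180
C = 180 + 0.85(1200) = 1200
S = 1200 − 1200 = 0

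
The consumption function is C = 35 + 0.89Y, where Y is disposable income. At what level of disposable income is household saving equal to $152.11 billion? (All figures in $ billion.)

Y = 1701

S = Y − C = -35 + 0.11Y
-35 + 0.11Y = 152.11, so 0.11Y = 187.11 and Y = 1701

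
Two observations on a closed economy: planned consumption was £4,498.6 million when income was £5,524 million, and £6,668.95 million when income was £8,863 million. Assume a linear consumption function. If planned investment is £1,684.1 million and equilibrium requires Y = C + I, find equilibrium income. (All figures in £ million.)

MPC = (6668.95 − 4498.6)/(8863 − 5524) = 2170.35/3339 = 0.65
a = 4498.6 − 0.65(5524) = 908
Equilibrium: Y = 908 + 0.65Y + 1684.1
0.35Y = 2592.1, so Y = 2592.1/0.35 = 7406

Y = 7406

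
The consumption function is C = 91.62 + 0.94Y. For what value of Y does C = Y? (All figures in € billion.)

Y = 1527

At break-even, C = Y: 91.62 + 0.94Y = Y
0.06Y = 91.62, so Y = 91.62/0.06 = 1527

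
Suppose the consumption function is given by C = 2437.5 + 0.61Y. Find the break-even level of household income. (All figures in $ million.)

At break-even, C = Y: 2437.5 + 0.61Y = Y
0.39Y = 2437.5, so Y = 2437.5/0.39 = 6250

Y = 6250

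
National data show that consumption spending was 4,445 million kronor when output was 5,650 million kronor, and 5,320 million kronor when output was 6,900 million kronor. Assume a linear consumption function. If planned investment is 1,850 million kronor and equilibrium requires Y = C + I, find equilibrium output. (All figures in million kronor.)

Y = 7800

MPC = (5320 − 4445)/(6900 − 5650) = 875/1250 = 0.7
a = 4445 − 0.7(5650) = 490
Equilibrium: Y = 490 + 0.7Y + 1850
0.3Y = 2340, so Y = 2340/0.3 = 7800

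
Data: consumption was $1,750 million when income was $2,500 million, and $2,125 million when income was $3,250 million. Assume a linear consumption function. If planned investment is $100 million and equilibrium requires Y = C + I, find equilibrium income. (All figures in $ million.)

MPC = (2125 − 1750)/(3250 − 2500) = 375/750 = 0.5
a = 1750 − 0.5(2500) = 500
Equilibrium: Y = 500 + 0.5Y + 100
0.5Y = 600, so Y = 600/0.5 = 1200

Y = 1200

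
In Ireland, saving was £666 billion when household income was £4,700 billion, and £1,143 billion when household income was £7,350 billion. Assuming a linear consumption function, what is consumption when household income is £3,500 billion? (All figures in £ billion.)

C = 3050

MPS = ΔS/ΔY = (1143 − 666)/(7350 − 4700) = 477/2650 = 0.18
MPC = 1 − MPS = 0.82
Autonomous saving = 666 − 0.18(4700) = -180, so a = 180
C = 180 + 0.82(3500) = 180 + 2870 = 3050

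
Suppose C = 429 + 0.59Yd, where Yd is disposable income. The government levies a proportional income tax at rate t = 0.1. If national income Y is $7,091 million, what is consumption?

C = 4194.321

Yd = (1 − 0.1)(7091) = 0.9(7091) = 6381.9
C = 429 + 0.59(6381.9) = 429 + 3765.321 = 4194.321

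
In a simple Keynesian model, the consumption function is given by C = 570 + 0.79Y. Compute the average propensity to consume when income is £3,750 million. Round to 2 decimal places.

APC = 0.94

C = 570 + 0.79(3750) = 3532.5
APC = C/Y = 3532.5/3750 = 0.94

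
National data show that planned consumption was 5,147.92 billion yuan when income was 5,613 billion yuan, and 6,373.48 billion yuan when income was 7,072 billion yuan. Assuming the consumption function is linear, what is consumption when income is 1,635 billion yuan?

MPC = (6373.48 − 5147.92)/(7072 − 5613) = 1225.56/1459 = 0.84
a = 5147.92 − 0.84(5613) = 5147.92 − 4714.92 = 433
C = 433 + 0.84(1635) = 433 + 1373.4 = 1806.4

C = 1806.4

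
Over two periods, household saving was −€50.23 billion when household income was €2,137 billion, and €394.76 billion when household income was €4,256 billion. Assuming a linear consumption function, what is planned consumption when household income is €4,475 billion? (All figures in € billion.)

C = 4034.25

MPS = ΔS/ΔY = (394.76 − (-50.23))/(4256 − 2137) = 444.99/2119 = 0.21
MPC = 1 − MPS = 0.79
Autonomous saving = -50.23 − 0.21(2137) = -499, so a = 499
C = 499 + 0.79(4475) = 499 + 3535.25 = 4034.25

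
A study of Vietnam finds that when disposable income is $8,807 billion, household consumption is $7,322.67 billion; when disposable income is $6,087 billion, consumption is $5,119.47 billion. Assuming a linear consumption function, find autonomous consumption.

a = 189

MPC = ΔC/ΔY = (7322.67 − 5119.47)/(8807 − 6087) = 2203.2/2720 = 0.81
a = C − MPC·Y = 5119.47 − 0.81(6087) = 5119.47 − 4930.47 = 189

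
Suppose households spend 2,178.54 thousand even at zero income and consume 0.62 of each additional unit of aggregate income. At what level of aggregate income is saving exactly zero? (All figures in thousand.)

At break-even, C = Y: 2178.54 + 0.62Y = Y
0.38Y = 2178.54, so Y = 2178.54/0.38 = 5733

Y = 5733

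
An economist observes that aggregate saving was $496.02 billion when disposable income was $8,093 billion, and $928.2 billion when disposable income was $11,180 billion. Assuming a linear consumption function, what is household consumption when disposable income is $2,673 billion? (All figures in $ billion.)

C = 2935.78

MPS = ΔS/ΔY = (928.2 − 496.02)/(11180 − 8093) = 432.18/3087 = 0.14
MPC = 1 − MPS = 0.86
Autonomous saving = 496.02 − 0.14(8093) = -637, so a = 637
C = 637 + 0.86(2673) = 637 + 2298.78 = 2935.78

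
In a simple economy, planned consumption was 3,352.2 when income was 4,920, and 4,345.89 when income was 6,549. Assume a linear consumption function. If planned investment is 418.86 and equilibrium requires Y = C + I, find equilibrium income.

MPC = (4345.89 − 3352.2)/(6549 − 4920) = 993.69/1629 = 0.61
a = 3352.2 − 0.61(4920) = 351
Equilibrium: Y = 351 + 0.61Y + 418.86
0.39Y = 769.86, so Y = 769.86/0.39 = 1974

Y = 1974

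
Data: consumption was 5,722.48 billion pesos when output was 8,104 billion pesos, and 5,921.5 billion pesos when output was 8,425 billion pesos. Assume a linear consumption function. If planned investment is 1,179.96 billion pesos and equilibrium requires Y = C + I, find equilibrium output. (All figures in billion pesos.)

Y = 4942

MPC = (5921.5 − 5722.48)/(8425 − 8104) = 199.02/321 = 0.62
a = 5722.48 − 0.62(8104) = 698
Equilibrium: Y = 698 + 0.62Y + 1179.96
0.38Y = 1877.96, so Y = 1877.96/0.38 = 4942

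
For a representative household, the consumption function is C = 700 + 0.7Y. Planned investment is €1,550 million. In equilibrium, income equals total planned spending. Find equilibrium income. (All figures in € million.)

Y = 7500

Y = C + I = 700 + 0.7Y + 1550
Y − 0.7Y = 2250
0.3Y = 2250, so Y = 2250/0.3 = 7500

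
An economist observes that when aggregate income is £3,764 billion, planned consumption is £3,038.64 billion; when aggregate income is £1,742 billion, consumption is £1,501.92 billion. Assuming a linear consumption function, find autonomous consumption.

a = 178

MPC = ΔC/ΔY = (3038.64 − 1501.92)/(3764 − 1742) = 1536.72/2022 = 0.76
a = C − MPC·Y = 1501.92 − 0.76(1742) = 1501.92 − 1323.92 = 178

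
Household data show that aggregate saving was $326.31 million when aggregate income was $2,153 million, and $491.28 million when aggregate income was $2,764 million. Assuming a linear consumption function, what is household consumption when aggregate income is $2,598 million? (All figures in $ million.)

C = 2151.54

MPS = ΔS/ΔY = (491.28 − 326.31)/(2764 − 2153) = 164.97/611 = 0.27
MPC = 1 − MPS = 0.73
Autonomous saving = 326.31 − 0.27(2153) = -255, so a = 255
C = 255 + 0.73(2598) = 255 + 1896.54 = 2151.54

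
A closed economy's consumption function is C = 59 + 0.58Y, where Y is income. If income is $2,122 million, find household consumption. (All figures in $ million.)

C = 1289.76

C = 59 + 0.58(2122) = 59 + 1230.76 = 1289.76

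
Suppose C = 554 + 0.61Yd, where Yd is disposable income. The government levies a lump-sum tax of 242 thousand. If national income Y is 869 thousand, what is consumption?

Yd = Y − T = 869 − 242 = 627
C = 554 + 0.61(627) = 554 + 382.47 = 936.47

C = 936.47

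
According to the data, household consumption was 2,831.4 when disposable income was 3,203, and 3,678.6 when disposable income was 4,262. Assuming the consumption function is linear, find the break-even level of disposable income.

Y = 1345

MPC = (3678.6 − 2831.4)/(4262 − 3203) = 847.2/1059 = 0.8
a = 2831.4 − 0.8(3203) = 2831.4 − 2562.4 = 269
Break-even: Y = a/(1−MPC) = 269/0.2 = 1345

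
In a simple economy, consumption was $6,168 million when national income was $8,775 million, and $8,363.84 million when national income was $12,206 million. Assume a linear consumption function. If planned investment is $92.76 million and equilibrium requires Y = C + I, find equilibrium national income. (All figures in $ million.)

Y = 1791

MPC = (8363.84 − 6168)/(12206 − 8775) = 2195.84/3431 = 0.64
a = 6168 − 0.64(8775) = 552
Equilibrium: Y = 552 + 0.64Y + 92.76
0.36Y = 644.76, so Y = 644.76/0.36 = 1791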